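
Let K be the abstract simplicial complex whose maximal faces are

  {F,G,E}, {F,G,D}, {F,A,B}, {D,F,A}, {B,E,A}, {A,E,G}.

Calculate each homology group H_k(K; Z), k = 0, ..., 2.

Take the total order A < B < D < E < F < G on the vertex set. Then K (dimension 2) consists of the simplices:

  0-simplices (6): A, B, D, E, F, G
  1-simplices (12): AB, AD, AE, AF, AG, BE, BF, DF, DG, EF, EG, FG
  2-simplices (6): ABE, ABF, ADF, AEG, DFG, EFG

Hence C_0 ≅ Z^6, C_1 ≅ Z^12, C_2 ≅ Z^6.

The boundary map ∂_1: C_1 → C_0 is given by ∂[p,q] = [q] − [p]. For instance
  ∂AD = D − A.
As a 6×12 matrix over Z this has rank 5, with invariant factors (1,1,1,1,1).

Boundary ∂_2: C_2 → C_1 maps a triangle to the signed sum of its edges. For instance
  ∂DFG = FG − DG + DF,
  ∂EFG = FG − EG + EF.
The resulting 12×6 matrix has rank 6, and its Smith normal form has invariant factors (1,1,1,1,1,1).

Computing H_k = (kernel of ∂_k) / (image of ∂_{k+1}):

  H_0: rank C_0 − rank ∂_1 = 6 − 5 = 1, and the invariant factors of ∂_1 are all 1, so H_0 = Z.
  H_1: rank ker ∂_1 − rank ∂_2 = (12 − 5) − 6 = 1, and the invariant factors of ∂_2 are all 1, so H_1 = Z.
  H_2: rank ker ∂_2 − rank ∂_3 = (6 − 6) − 0 = 0, and there is no ∂_3, so H_2 = 0.

H_0 ≅ Z,  H_1 ≅ Z,  H_2 = 0.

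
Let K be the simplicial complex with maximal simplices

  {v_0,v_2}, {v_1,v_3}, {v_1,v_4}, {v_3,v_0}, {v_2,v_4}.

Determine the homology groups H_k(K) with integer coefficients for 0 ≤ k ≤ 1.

H_0 ≅ Z,  H_1 ≅ Z.

Take the total order v_0 < v_1 < v_2 < v_3 < v_4 on the vertex set. Then K (dimension 1) consists of the simplices:

  0-simplices (5): [v_0], [v_1], [v_2], [v_3], [v_4]
  1-simplices (5): [v_0,v_2], [v_0,v_3], [v_1,v_3], [v_1,v_4], [v_2,v_4]

giving chain groups C_0 ≅ Z^5, C_1 ≅ Z^5.

∂_1: C_1 → C_0 maps an edge to its endpoints' difference, ∂[p,q] = q − p.
The 5×5 boundary matrix has rank 4 and Smith normal form diag(1,1,1,1).

Computing H_k = (kernel of ∂_k) / (image of ∂_{k+1}):

  H_0: rank C_0 − rank ∂_1 = 5 − 4 = 1, and the invariant factors of ∂_1 are all 1, so H_0 ≅ Z.
  H_1: rank ker ∂_1 − rank ∂_2 = (5 − 4) − 0 = 1, and there is no ∂_2, so H_1 ≅ Z.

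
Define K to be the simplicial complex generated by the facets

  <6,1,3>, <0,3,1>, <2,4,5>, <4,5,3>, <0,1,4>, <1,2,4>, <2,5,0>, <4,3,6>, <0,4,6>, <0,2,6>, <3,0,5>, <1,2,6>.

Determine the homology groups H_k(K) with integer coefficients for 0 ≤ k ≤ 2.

H_0 ≅ Z,  H_1 ≅ Z/2,  H_2 = 0.

K has 7 vertices, 18 edges, 12 triangles.
rank ∂_0 = 0, rank ∂_1 = 6 ⇒ b_0 = 7 − 0 − 6 = 1; all invariant factors of ∂_1 are 1 so no torsion. So H_0 = Z.
rank ∂_1 = 6, rank ∂_2 = 12 ⇒ b_1 = 18 − 6 − 12 = 0; ∂_2 has invariant factor(s) [2] giving torsion. So H_1 = Z/2.
rank ∂_2 = 12, rank ∂_3 = 0 ⇒ b_2 = 12 − 12 − 0 = 0. So H_2 = 0.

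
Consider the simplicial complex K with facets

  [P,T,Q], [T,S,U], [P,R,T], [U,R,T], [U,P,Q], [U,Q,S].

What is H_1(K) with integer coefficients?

Fix the vertex order P < Q < R < S < T < U and write every simplex with vertices in increasing order. Then dim K = 2 and the simplices of K are:

  0-simplices (6): P, Q, R, S, T, U
  1-simplices (12): PQ, PR, PT, PU, QS, QT, QU, RT, RU, ST, SU, TU
  2-simplices (6): PQT, PQU, PRT, QSU, RTU, STU

Hence C_0 ≅ Z^6, C_1 ≅ Z^12, C_2 ≅ Z^6.

The boundary map ∂_1: C_1 → C_0 is given by ∂[p,q] = [q] − [p]. For instance
  ∂RU = U − R.
The 6×12 boundary matrix has rank 5 and Smith normal form diag(1,1,1,1,1).

The boundary map ∂_2: C_2 → C_1 maps a triangle to the signed sum of its edges. For instance
  ∂QSU = SU − QU + QS,
  ∂RTU = TU − RU + RT.
As a 12×6 matrix over Z this has rank 6, with invariant factors (1,1,1,1,1,1).

From H_k ≅ ker(∂_k) / im(∂_{k+1}) we obtain:

  H_1: rank ker ∂_1 − rank ∂_2 = (12 − 5) − 6 = 1, and the invariant factors of ∂_2 are all 1, so H_1 ≅ Z.

H_1 ≅ Z.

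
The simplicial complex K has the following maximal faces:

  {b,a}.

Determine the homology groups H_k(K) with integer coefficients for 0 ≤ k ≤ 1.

We work with the vertex ordering a < b. The simplices of K, each written with vertices in increasing order, are:

  0-simplices (2): a, b
  1-simplices (1): ab

so the chain groups are C_0 ≅ Z^2, C_1 ≅ Z^1.

∂_1: C_1 → C_0 sends each edge [p,q] (with p < q) to q − p. For instance
  ∂ab = b − a.
As a 2×1 matrix over Z this has rank 1, with invariant factors (1).

Now H_k = ker ∂_k / im ∂_{k+1}, so:

  H_0: rank C_0 − rank ∂_1 = 2 − 1 = 1, and the invariant factors of ∂_1 are all 1, so H_0 ≅ Z.
  H_1: rank ker ∂_1 − rank ∂_2 = (1 − 1) − 0 = 0, and there is no ∂_2, so H_1 ≅ 0.

(K is a triangulation of the 1-simplex.)

H_0 ≅ Z,  H_1 = 0.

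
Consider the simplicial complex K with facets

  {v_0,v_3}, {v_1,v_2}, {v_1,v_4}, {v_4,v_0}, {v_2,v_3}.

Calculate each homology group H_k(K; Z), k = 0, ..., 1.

H_0 ≅ Z,  H_1 ≅ Z.

Take the total order v_0 < v_1 < v_2 < v_3 < v_4 on the vertex set. Then K (dimension 1) consists of the simplices:

  0-simplices (5): [v_0], [v_1], [v_2], [v_3], [v_4]
  1-simplices (5): [v_0,v_3], [v_0,v_4], [v_1,v_2], [v_1,v_4], [v_2,v_3]

giving chain groups C_0 ≅ Z^5, C_1 ≅ Z^5.

Boundary ∂_1: C_1 → C_0 sends each edge [p,q] (with p < q) to q − p. For instance
  ∂[v_0,v_3] = [v_3] − [v_0].
As a 5×5 matrix over Z this has rank 4, with invariant factors (1,1,1,1).

Now H_k = ker ∂_k / im ∂_{k+1}, so:

  H_0: rank C_0 − rank ∂_1 = 5 − 4 = 1, and the invariant factors of ∂_1 are all 1, so H_0 ≅ Z.
  H_1: rank ker ∂_1 − rank ∂_2 = (5 − 4) − 0 = 1, and there is no ∂_2, so H_1 ≅ Z.

(K is a triangulation of the circle S^1.)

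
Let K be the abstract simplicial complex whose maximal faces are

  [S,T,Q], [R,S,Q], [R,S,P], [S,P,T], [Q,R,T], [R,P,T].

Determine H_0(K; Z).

Fix the vertex order P < Q < R < S < T and write every simplex with vertices in increasing order. Then dim K = 2 and the simplices of K are:

  0-simplices (5): P, Q, R, S, T
  1-simplices (9): PR, PS, PT, QR, QS, QT, RS, RT, ST
  2-simplices (6): PRS, PRT, PST, QRS, QRT, QST

Hence C_0 ≅ Z^5, C_1 ≅ Z^9, C_2 ≅ Z^6.

Boundary ∂_1: C_1 → C_0 maps an edge to its endpoints' difference, ∂[p,q] = q − p. For instance
  ∂QR = R − Q.
The resulting 5×9 matrix has rank 4, and its Smith normal form has invariant factors (1,1,1,1).

Boundary ∂_2: C_2 → C_1 sends each 2-simplex [p,q,r] to [q,r] − [p,r] + [p,q]. For instance
  ∂PST = ST − PT + PS,
  ∂PRS = RS − PS + PR.
The 9×6 boundary matrix has rank 5 and Smith normal form diag(1,1,1,1,1).

From H_k ≅ ker(∂_k) / im(∂_{k+1}) we obtain:

  H_0: rank C_0 − rank ∂_1 = 5 − 4 = 1, and the invariant factors of ∂_1 are all 1, so H_0 ≅ Z.

H_0 ≅ Z.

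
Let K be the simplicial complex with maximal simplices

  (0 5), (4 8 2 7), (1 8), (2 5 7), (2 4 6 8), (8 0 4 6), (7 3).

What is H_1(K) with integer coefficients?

H_1 ≅ Z.

Fix the vertex order 0 < 1 < 2 < 3 < 4 < 5 < 6 < 7 < 8 and write every simplex with vertices in increasing order. Then dim K = 3 and the simplices of K are:

  0-simplices (9): [0], [1], [2], [3], [4], [5], [6], [7], [8]
  1-simplices (17): [0,4], [0,5], [0,6], [0,8], [1,8], [2,4], [2,5], [2,6], [2,7], [2,8], [3,7], [4,6], [4,7], [4,8], [5,7], [6,8], [7,8]
  2-simplices (11): [0,4,6], [0,4,8], [0,6,8], [2,4,6], [2,4,7], [2,4,8], [2,5,7], [2,6,8], [2,7,8], [4,6,8], [4,7,8]
  3-simplices (3): [0,4,6,8], [2,4,6,8], [2,4,7,8]

Hence C_0 ≅ Z^9, C_1 ≅ Z^17, C_2 ≅ Z^11, C_3 ≅ Z^3.

∂_1: C_1 → C_0 maps an edge to its endpoints' difference, ∂[p,q] = q − p. For instance
  ∂[0,6] = [6] − [0].
This gives a 9×17 integer matrix of rank 8; reducing to Smith normal form yields diagonal entries (1,1,1,1,1,1,1,1).

The boundary map ∂_2: C_2 → C_1 acts by ∂[p,q,r] = [q,r] − [p,r] + [p,q]. For instance
  ∂[0,4,6] = [4,6] − [0,6] + [0,4],
  ∂[2,4,6] = [4,6] − [2,6] + [2,4].
As a 17×11 matrix over Z this has rank 8, with invariant factors (1,1,1,1,1,1,1,1).

Boundary ∂_3: C_3 → C_2 sends each 3-simplex σ to the alternating sum Σ_i (−1)^i (σ with its i-th vertex removed). For instance
  ∂[2,4,6,8] = [4,6,8] − [2,6,8] + [2,4,8] − [2,4,6],
  ∂[0,4,6,8] = [4,6,8] − [0,6,8] + [0,4,8] − [0,4,6].
The 11×3 boundary matrix has rank 3 and Smith normal form diag(1,1,1).

Now H_k = ker ∂_k / im ∂_{k+1}, so:

  H_1: rank ker ∂_1 − rank ∂_2 = (17 − 8) − 8 = 1, and the invariant factors of ∂_2 are all 1, so H_1 ≅ Z.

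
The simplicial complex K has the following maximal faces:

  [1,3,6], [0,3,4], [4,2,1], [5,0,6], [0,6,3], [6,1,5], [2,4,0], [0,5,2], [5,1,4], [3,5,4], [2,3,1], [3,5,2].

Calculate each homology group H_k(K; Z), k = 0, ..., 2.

Fix the vertex order 0 < 1 < 2 < 3 < 4 < 5 < 6 and write every simplex with vertices in increasing order. Then dim K = 2 and the simplices of K are:

  0-simplices (7): [0], [1], [2], [3], [4], [5], [6]
  1-simplices (18): [0,2], [0,3], [0,4], [0,5], [0,6], [1,2], [1,3], [1,4], [1,5], [1,6], [2,3], [2,4], [2,5], [3,4], [3,5], [3,6], [4,5], [5,6]
  2-simplices (12): [0,2,4], [0,2,5], [0,3,4], [0,3,6], [0,5,6], [1,2,3], [1,2,4], [1,3,6], [1,4,5], [1,5,6], [2,3,5], [3,4,5]

giving chain groups C_0 ≅ Z^7, C_1 ≅ Z^18, C_2 ≅ Z^12.

Boundary ∂_1: C_1 → C_0 sends each edge [p,q] (with p < q) to q − p.
As a 7×18 matrix over Z this has rank 6, with invariant factors (1,1,1,1,1,1).

The boundary map ∂_2: C_2 → C_1 acts by ∂[p,q,r] = [q,r] − [p,r] + [p,q]. For instance
  ∂[0,2,4] = [2,4] − [0,4] + [0,2],
  ∂[1,5,6] = [5,6] − [1,6] + [1,5].
The resulting 18×12 matrix has rank 12, and its Smith normal form has invariant factors (1,1,1,1,1,1,1,1,1,1,1,2).

From H_k ≅ ker(∂_k) / im(∂_{k+1}) we obtain:

  H_0: rank C_0 − rank ∂_1 = 7 − 6 = 1, and the invariant factors of ∂_1 are all 1, so H_0 = Z.
  H_1: rank ker ∂_1 − rank ∂_2 = (18 − 6) − 12 = 0, and ∂_2 has invariant factor 2 > 1, so H_1 = Z/2Z.
  H_2: rank ker ∂_2 − rank ∂_3 = (12 − 12) − 0 = 0, and there is no ∂_3, so H_2 = 0.

As a check, the Euler characteristic is 7 − 18 + 12 = 1, which agrees with 1 − 0 + 0 = 1.
(K is a triangulation of the real projective plane RP^2.)

H_0 ≅ Z,  H_1 ≅ Z/2Z,  H_2 = 0.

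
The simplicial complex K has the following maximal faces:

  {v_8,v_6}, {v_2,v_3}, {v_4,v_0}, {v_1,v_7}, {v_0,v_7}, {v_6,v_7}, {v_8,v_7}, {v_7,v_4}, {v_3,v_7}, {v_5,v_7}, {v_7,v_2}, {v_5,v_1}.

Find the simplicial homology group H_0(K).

H_0 ≅ Z.

Fix the vertex order v_0 < v_1 < v_2 < v_3 < v_4 < v_5 < v_6 < v_7 < v_8 and write every simplex with vertices in increasing order. Then dim K = 1 and the simplices of K are:

  0-simplices (9): [v_0], [v_1], [v_2], [v_3], [v_4], [v_5], [v_6], [v_7], [v_8]
  1-simplices (12): [v_0,v_4], [v_0,v_7], [v_1,v_5], [v_1,v_7], [v_2,v_3], [v_2,v_7], [v_3,v_7], [v_4,v_7], [v_5,v_7], [v_6,v_7], [v_6,v_8], [v_7,v_8]

so the chain groups are C_0 ≅ Z^9, C_1 ≅ Z^12.

The boundary map ∂_1: C_1 → C_0 maps an edge to its endpoints' difference, ∂[p,q] = q − p.
The 9×12 boundary matrix has rank 8 and Smith normal form diag(1,1,1,1,1,1,1,1).

Now H_k = ker ∂_k / im ∂_{k+1}, so:

  H_0: rank C_0 − rank ∂_1 = 9 − 8 = 1, and the invariant factors of ∂_1 are all 1, so H_0 ≅ Z.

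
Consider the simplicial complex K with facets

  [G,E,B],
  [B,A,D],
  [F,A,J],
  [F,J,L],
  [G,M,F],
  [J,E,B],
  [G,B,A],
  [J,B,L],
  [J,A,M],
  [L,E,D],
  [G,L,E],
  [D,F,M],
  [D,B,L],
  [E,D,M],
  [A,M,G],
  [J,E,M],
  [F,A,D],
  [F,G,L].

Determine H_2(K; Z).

Fix the vertex order A < B < D < E < F < G < J < L < M and write every simplex with vertices in increasing order. Then dim K = 2 and the simplices of K are:

  0-simplices (9): A, B, D, E, F, G, J, L, M
  1-simplices (27): AB, AD, AF, AG, AJ, AM, BD, BE, BG, BJ, BL, DE, DF, DL, DM, EG, EJ, EL, EM, FG, FJ, FL, FM, GL, GM, JL, JM
  2-simplices (18): ABD, ABG, ADF, AFJ, AGM, AJM, BDL, BEG, BEJ, BJL, DEL, DEM, DFM, EGL, EJM, FGL, FGM, FJL

Hence C_0 ≅ Z^9, C_1 ≅ Z^27, C_2 ≅ Z^18.

∂_1: C_1 → C_0 is given by ∂[p,q] = [q] − [p]. For instance
  ∂EM = M − E.
The 9×27 boundary matrix has rank 8 and Smith normal form diag(1,1,1,1,1,1,1,1).

Boundary ∂_2: C_2 → C_1 sends each 2-simplex [p,q,r] to [q,r] − [p,r] + [p,q]. For instance
  ∂BDL = DL − BL + BD,
  ∂AGM = GM − AM + AG.
As a 27×18 matrix over Z this has rank 18, with invariant factors (1,1,1,1,1,1,1,1,1,1,1,1,1,1,1,1,1,2).

Reading off H_k = ker ∂_k / im ∂_{k+1}:

  H_2: rank ker ∂_2 − rank ∂_3 = (18 − 18) − 0 = 0, and there is no ∂_3, so H_2 = 0.

(K is a triangulation of the Klein bottle.)

H_2 ≅ 0.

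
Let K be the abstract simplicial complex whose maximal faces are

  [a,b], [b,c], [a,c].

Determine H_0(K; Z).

H_0 = Z.

Take the total order a < b < c on the vertex set. Then K (dimension 1) consists of the simplices:

  0-simplices (3): a, b, c
  1-simplices (3): ab, ac, bc

so the chain groups are C_0 ≅ Z^3, C_1 ≅ Z^3.

Boundary ∂_1: C_1 → C_0 sends each edge [p,q] (with p < q) to q − p.
The resulting 3×3 matrix has rank 2, and its Smith normal form has invariant factors (1,1).

Reading off H_k = ker ∂_k / im ∂_{k+1}:

  H_0: rank C_0 − rank ∂_1 = 3 − 2 = 1, and the invariant factors of ∂_1 are all 1, so H_0 = Z.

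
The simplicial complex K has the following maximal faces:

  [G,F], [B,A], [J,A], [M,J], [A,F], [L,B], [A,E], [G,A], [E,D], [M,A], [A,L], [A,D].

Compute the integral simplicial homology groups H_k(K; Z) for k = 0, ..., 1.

H_0 = Z,  H_1 = Z^4.

Take the total order A < B < D < E < F < G < J < L < M on the vertex set. Then K (dimension 1) consists of the simplices:

  0-simplices (9): A, B, D, E, F, G, J, L, M
  1-simplices (12): AB, AD, AE, AF, AG, AJ, AL, AM, BL, DE, FG, JM

so the chain groups are C_0 ≅ Z^9, C_1 ≅ Z^12.

∂_1: C_1 → C_0 maps an edge to its endpoints' difference, ∂[p,q] = q − p.
The resulting 9×12 matrix has rank 8, and its Smith normal form has invariant factors (1,1,1,1,1,1,1,1).

Reading off H_k = ker ∂_k / im ∂_{k+1}:

  H_0: rank C_0 − rank ∂_1 = 9 − 8 = 1, and the invariant factors of ∂_1 are all 1, so H_0 = Z.
  H_1: rank ker ∂_1 − rank ∂_2 = (12 − 8) − 0 = 4, and there is no ∂_2, so H_1 = Z^4.

As a check, the Euler characteristic is 9 − 12 = -3, which agrees with 1 − 4 = -3.
(K is a triangulation of a wedge of 4 circles.)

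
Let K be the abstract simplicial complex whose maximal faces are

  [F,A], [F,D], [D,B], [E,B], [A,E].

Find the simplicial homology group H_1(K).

Fix the vertex order A < B < D < E < F and write every simplex with vertices in increasing order. Then dim K = 1 and the simplices of K are:

  0-simplices (5): A, B, D, E, F
  1-simplices (5): AE, AF, BD, BE, DF

giving chain groups C_0 ≅ Z^5, C_1 ≅ Z^5.

Boundary ∂_1: C_1 → C_0 sends each edge [p,q] (with p < q) to q − p.
The 5×5 boundary matrix has rank 4 and Smith normal form diag(1,1,1,1).

From H_k ≅ ker(∂_k) / im(∂_{k+1}) we obtain:

  H_1: rank ker ∂_1 − rank ∂_2 = (5 − 4) − 0 = 1, and there is no ∂_2, so H_1 ≅ Z.

H_1 = Z.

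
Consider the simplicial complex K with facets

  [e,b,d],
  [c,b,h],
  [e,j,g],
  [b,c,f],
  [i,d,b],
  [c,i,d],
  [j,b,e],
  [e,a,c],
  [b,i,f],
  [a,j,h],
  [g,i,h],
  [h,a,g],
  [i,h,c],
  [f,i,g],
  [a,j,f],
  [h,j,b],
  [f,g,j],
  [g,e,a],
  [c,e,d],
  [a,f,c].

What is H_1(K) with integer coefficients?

Order the vertices as a < b < c < d < e < f < g < h < i < j. Listing each simplex with vertices in this order, K has dimension 2 with simplices:

  0-simplices (10): a, b, c, d, e, f, g, h, i, j
  1-simplices (30): ac, ae, af, ag, ah, aj, bc, bd, be, bf, bh, bi, bj, cd, ce, cf, ch, ci, de, di, eg, ej, fg, fi, fj, gh, gi, gj, hi, hj
  2-simplices (20): ace, acf, aeg, afj, agh, ahj, bcf, bch, bde, bdi, bej, bfi, bhj, cde, cdi, chi, egj, fgi, fgj, ghi

Hence C_0 ≅ Z^10, C_1 ≅ Z^30, C_2 ≅ Z^20.

The boundary map ∂_1: C_1 → C_0 maps an edge to its endpoints' difference, ∂[p,q] = q − p.
This gives a 10×30 integer matrix of rank 9; reducing to Smith normal form yields diagonal entries (1,1,1,1,1,1,1,1,1).

Boundary ∂_2: C_2 → C_1 maps a triangle to the signed sum of its edges. For instance
  ∂aeg = eg − ag + ae,
  ∂afj = fj − aj + af.
The 30×20 boundary matrix has rank 20 and Smith normal form diag(1,1,1,1,1,1,1,1,1,1,1,1,1,1,1,1,1,1,1,2).

Reading off H_k = ker ∂_k / im ∂_{k+1}:

  H_1: rank ker ∂_1 − rank ∂_2 = (30 − 9) − 20 = 1, and ∂_2 has invariant factor 2 > 1, so H_1 ≅ Z ⊕ Z/2.

H_1 = Z ⊕ Z/2.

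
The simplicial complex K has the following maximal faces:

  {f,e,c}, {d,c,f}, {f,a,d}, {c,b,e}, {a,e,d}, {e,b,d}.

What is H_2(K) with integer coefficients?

Take the total order a < b < c < d < e < f on the vertex set. Then K (dimension 2) consists of the simplices:

  0-simplices (6): a, b, c, d, e, f
  1-simplices (12): ad, ae, af, bc, bd, be, cd, ce, cf, de, df, ef
  2-simplices (6): ade, adf, bce, bde, cdf, cef

giving chain groups C_0 ≅ Z^6, C_1 ≅ Z^12, C_2 ≅ Z^6.

Boundary ∂_1: C_1 → C_0 sends each edge [p,q] (with p < q) to q − p.
This gives a 6×12 integer matrix of rank 5; reducing to Smith normal form yields diagonal entries (1,1,1,1,1).

∂_2: C_2 → C_1 maps a triangle to the signed sum of its edges. For instance
  ∂bde = de − be + bd,
  ∂cef = ef − cf + ce.
The 12×6 boundary matrix has rank 6 and Smith normal form diag(1,1,1,1,1,1).

From H_k ≅ ker(∂_k) / im(∂_{k+1}) we obtain:

  H_2: rank ker ∂_2 − rank ∂_3 = (6 − 6) − 0 = 0, and there is no ∂_3, so H_2 ≅ 0.

(K is a triangulation of the cylinder S^1 x I.)

H_2 ≅ 0.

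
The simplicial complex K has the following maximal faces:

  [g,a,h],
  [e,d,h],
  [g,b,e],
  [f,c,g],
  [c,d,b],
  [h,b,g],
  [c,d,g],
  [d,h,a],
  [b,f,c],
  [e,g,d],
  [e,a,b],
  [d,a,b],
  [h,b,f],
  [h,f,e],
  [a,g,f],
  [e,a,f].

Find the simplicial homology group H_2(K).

We work with the vertex ordering a < b < c < d < e < f < g < h. The simplices of K, each written with vertices in increasing order, are:

  0-simplices (8): a, b, c, d, e, f, g, h
  1-simplices (24): ab, ad, ae, af, ag, ah, bc, bd, be, bf, bg, bh, cd, cf, cg, de, dg, dh, ef, eg, eh, fg, fh, gh
  2-simplices (16): abd, abe, adh, aef, afg, agh, bcd, bcf, beg, bfh, bgh, cdg, cfg, deg, deh, efh

so the chain groups are C_0 ≅ Z^8, C_1 ≅ Z^24, C_2 ≅ Z^16.

∂_1: C_1 → C_0 is given by ∂[p,q] = [q] − [p]. For instance
  ∂de = e − d.
The resulting 8×24 matrix has rank 7, and its Smith normal form has invariant factors (1,1,1,1,1,1,1).

Boundary ∂_2: C_2 → C_1 acts by ∂[p,q,r] = [q,r] − [p,r] + [p,q]. For instance
  ∂bgh = gh − bh + bg,
  ∂cfg = fg − cg + cf.
This gives a 24×16 integer matrix of rank 15; reducing to Smith normal form yields diagonal entries (1,1,1,1,1,1,1,1,1,1,1,1,1,1,1).

Now H_k = ker ∂_k / im ∂_{k+1}, so:

  H_2: rank ker ∂_2 − rank ∂_3 = (16 − 15) − 0 = 1, and there is no ∂_3, so H_2 = Z.

(K is a triangulation of the torus T^2.)

H_2 = Z.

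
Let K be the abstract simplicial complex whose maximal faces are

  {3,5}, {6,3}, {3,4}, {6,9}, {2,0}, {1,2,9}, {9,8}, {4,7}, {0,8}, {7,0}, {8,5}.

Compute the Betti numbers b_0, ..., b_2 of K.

We work with the vertex ordering 0 < 1 < 2 < 3 < 4 < 5 < 6 < 7 < 8 < 9. The simplices of K, each written with vertices in increasing order, are:

  0-simplices (10): [0], [1], [2], [3], [4], [5], [6], [7], [8], [9]
  1-simplices (13): [0,2], [0,7], [0,8], [1,2], [1,9], [2,9], [3,4], [3,5], [3,6], [4,7], [5,8], [6,9], [8,9]
  2-simplices (1): [1,2,9]

Hence C_0 ≅ Z^10, C_1 ≅ Z^13, C_2 ≅ Z^1.

∂_1: C_1 → C_0 sends each edge [p,q] (with p < q) to q − p.
As a 10×13 matrix over Z this has rank 9, with invariant factors (1,1,1,1,1,1,1,1,1).

∂_2: C_2 → C_1 maps a triangle to the signed sum of its edges. For instance
  ∂[1,2,9] = [2,9] − [1,9] + [1,2].
The 13×1 boundary matrix has rank 1 and Smith normal form diag(1).

Reading off H_k = ker ∂_k / im ∂_{k+1}:

  H_0: rank C_0 − rank ∂_1 = 10 − 9 = 1, and the invariant factors of ∂_1 are all 1, so H_0 = Z.
  H_1: rank ker ∂_1 − rank ∂_2 = (13 − 9) − 1 = 3, and the invariant factors of ∂_2 are all 1, so H_1 = Z^3.
  H_2: rank ker ∂_2 − rank ∂_3 = (1 − 1) − 0 = 0, and there is no ∂_3, so H_2 = 0.

Hence the Betti numbers are b_0 = 1, b_1 = 3, b_2 = 0.

b_0 = 1, b_1 = 3, b_2 = 0.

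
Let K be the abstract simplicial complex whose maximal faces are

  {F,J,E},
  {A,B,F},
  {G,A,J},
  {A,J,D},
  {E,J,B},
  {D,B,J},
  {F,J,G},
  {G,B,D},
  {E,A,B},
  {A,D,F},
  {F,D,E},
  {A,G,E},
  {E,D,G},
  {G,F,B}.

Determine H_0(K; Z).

Take the total order A < B < D < E < F < G < J on the vertex set. Then K (dimension 2) consists of the simplices:

  0-simplices (7): A, B, D, E, F, G, J
  1-simplices (21): AB, AD, AE, AF, AG, AJ, BD, BE, BF, BG, BJ, DE, DF, DG, DJ, EF, EG, EJ, FG, FJ, GJ
  2-simplices (14): ABE, ABF, ADF, ADJ, AEG, AGJ, BDG, BDJ, BEJ, BFG, DEF, DEG, EFJ, FGJ

giving chain groups C_0 ≅ Z^7, C_1 ≅ Z^21, C_2 ≅ Z^14.

∂_1: C_1 → C_0 sends each edge [p,q] (with p < q) to q − p. For instance
  ∂EF = F − E.
As a 7×21 matrix over Z this has rank 6, with invariant factors (1,1,1,1,1,1).

∂_2: C_2 → C_1 acts by ∂[p,q,r] = [q,r] − [p,r] + [p,q]. For instance
  ∂DEG = EG − DG + DE,
  ∂ABF = BF − AF + AB.
The resulting 21×14 matrix has rank 13, and its Smith normal form has invariant factors (1,1,1,1,1,1,1,1,1,1,1,1,1).

Reading off H_k = ker ∂_k / im ∂_{k+1}:

  H_0: rank C_0 − rank ∂_1 = 7 − 6 = 1, and the invariant factors of ∂_1 are all 1, so H_0 = Z.

(K is a triangulation of the torus T^2.)

H_0 = Z.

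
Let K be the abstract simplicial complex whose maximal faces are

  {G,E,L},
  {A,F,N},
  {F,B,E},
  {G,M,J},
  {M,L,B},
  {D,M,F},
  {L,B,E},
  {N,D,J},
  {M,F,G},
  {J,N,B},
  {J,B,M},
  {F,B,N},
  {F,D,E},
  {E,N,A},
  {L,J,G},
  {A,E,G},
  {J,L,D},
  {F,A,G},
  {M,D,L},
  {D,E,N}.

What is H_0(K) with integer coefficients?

H_0 ≅ Z.

K has 10 vertices, 30 edges, 20 triangles.
rank ∂_0 = 0, rank ∂_1 = 9 ⇒ b_0 = 10 − 0 − 9 = 1; all invariant factors of ∂_1 are 1 so no torsion. So H_0 ≅ Z.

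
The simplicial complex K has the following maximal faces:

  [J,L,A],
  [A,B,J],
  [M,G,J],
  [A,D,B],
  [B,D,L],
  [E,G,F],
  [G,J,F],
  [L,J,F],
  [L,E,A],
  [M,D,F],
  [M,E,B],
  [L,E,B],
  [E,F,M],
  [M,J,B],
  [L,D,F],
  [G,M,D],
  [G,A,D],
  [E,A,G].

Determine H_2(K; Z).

Fix the vertex order A < B < D < E < F < G < J < L < M and write every simplex with vertices in increasing order. Then dim K = 2 and the simplices of K are:

  0-simplices (9): A, B, D, E, F, G, J, L, M
  1-simplices (27): AB, AD, AE, AG, AJ, AL, BD, BE, BJ, BL, BM, DF, DG, DL, DM, EF, EG, EL, EM, FG, FJ, FL, FM, GJ, GM, JL, JM
  2-simplices (18): ABD, ABJ, ADG, AEG, AEL, AJL, BDL, BEL, BEM, BJM, DFL, DFM, DGM, EFG, EFM, FGJ, FJL, GJM

so the chain groups are C_0 ≅ Z^9, C_1 ≅ Z^27, C_2 ≅ Z^18.

Boundary ∂_1: C_1 → C_0 is given by ∂[p,q] = [q] − [p]. For instance
  ∂EF = F − E.
As a 9×27 matrix over Z this has rank 8, with invariant factors (1,1,1,1,1,1,1,1).

Boundary ∂_2: C_2 → C_1 maps a triangle to the signed sum of its edges. For instance
  ∂DGM = GM − DM + DG,
  ∂EFM = FM − EM + EF.
The 27×18 boundary matrix has rank 18 and Smith normal form diag(1,1,1,1,1,1,1,1,1,1,1,1,1,1,1,1,1,2).

Now H_k = ker ∂_k / im ∂_{k+1}, so:

  H_2: rank ker ∂_2 − rank ∂_3 = (18 − 18) − 0 = 0, and there is no ∂_3, so H_2 = 0.

(K is a triangulation of the Klein bottle.)

H_2 ≅ 0.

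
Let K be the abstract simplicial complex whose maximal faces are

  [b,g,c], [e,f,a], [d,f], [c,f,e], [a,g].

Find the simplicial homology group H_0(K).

Order the vertices as a < b < c < d < e < f < g. Listing each simplex with vertices in this order, K has dimension 2 with simplices:

  0-simplices (7): a, b, c, d, e, f, g
  1-simplices (10): ae, af, ag, bc, bg, ce, cf, cg, df, ef
  2-simplices (3): aef, bcg, cef

so the chain groups are C_0 ≅ Z^7, C_1 ≅ Z^10, C_2 ≅ Z^3.

∂_1: C_1 → C_0 is given by ∂[p,q] = [q] − [p].
The 7×10 boundary matrix has rank 6 and Smith normal form diag(1,1,1,1,1,1).

The boundary map ∂_2: C_2 → C_1 acts by ∂[p,q,r] = [q,r] − [p,r] + [p,q]. For instance
  ∂aef = ef − af + ae,
  ∂cef = ef − cf + ce.
The 10×3 boundary matrix has rank 3 and Smith normal form diag(1,1,1).

From H_k ≅ ker(∂_k) / im(∂_{k+1}) we obtain:

  H_0: rank C_0 − rank ∂_1 = 7 − 6 = 1, and the invariant factors of ∂_1 are all 1, so H_0 = Z.

H_0 ≅ Z.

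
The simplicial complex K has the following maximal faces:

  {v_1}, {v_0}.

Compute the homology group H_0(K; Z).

H_0 = Z^2.

K has 2 vertices.
rank ∂_0 = 0, rank ∂_1 = 0 ⇒ b_0 = 2 − 0 − 0 = 2. So H_0 ≅ Z^2.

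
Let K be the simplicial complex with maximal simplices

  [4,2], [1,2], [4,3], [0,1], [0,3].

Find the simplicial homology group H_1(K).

H_1 ≅ Z.

Take the total order 0 < 1 < 2 < 3 < 4 on the vertex set. Then K (dimension 1) consists of the simplices:

  0-simplices (5): [0], [1], [2], [3], [4]
  1-simplices (5): [0,1], [0,3], [1,2], [2,4], [3,4]

giving chain groups C_0 ≅ Z^5, C_1 ≅ Z^5.

∂_1: C_1 → C_0 is given by ∂[p,q] = [q] − [p].
As a 5×5 matrix over Z this has rank 4, with invariant factors (1,1,1,1).

Now H_k = ker ∂_k / im ∂_{k+1}, so:

  H_1: rank ker ∂_1 − rank ∂_2 = (5 − 4) − 0 = 1, and there is no ∂_2, so H_1 ≅ Z.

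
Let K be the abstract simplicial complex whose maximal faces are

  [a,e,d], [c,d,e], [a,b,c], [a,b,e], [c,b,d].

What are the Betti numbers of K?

Order the vertices as a < b < c < d < e. Listing each simplex with vertices in this order, K has dimension 2 with simplices:

  0-simplices (5): a, b, c, d, e
  1-simplices (10): ab, ac, ad, ae, bc, bd, be, cd, ce, de
  2-simplices (5): abc, abe, ade, bcd, cde

giving chain groups C_0 ≅ Z^5, C_1 ≅ Z^10, C_2 ≅ Z^5.

∂_1: C_1 → C_0 is given by ∂[p,q] = [q] − [p]. For instance
  ∂de = e − d.
The 5×10 boundary matrix has rank 4 and Smith normal form diag(1,1,1,1).

∂_2: C_2 → C_1 acts by ∂[p,q,r] = [q,r] − [p,r] + [p,q]. For instance
  ∂ade = de − ae + ad,
  ∂abc = bc − ac + ab.
The 10×5 boundary matrix has rank 5 and Smith normal form diag(1,1,1,1,1).

Computing H_k = (kernel of ∂_k) / (image of ∂_{k+1}):

  H_0: rank C_0 − rank ∂_1 = 5 − 4 = 1, and the invariant factors of ∂_1 are all 1, so H_0 ≅ Z.
  H_1: rank ker ∂_1 − rank ∂_2 = (10 − 4) − 5 = 1, and the invariant factors of ∂_2 are all 1, so H_1 ≅ Z.
  H_2: rank ker ∂_2 − rank ∂_3 = (5 − 5) − 0 = 0, and there is no ∂_3, so H_2 ≅ 0.

Hence the Betti numbers are b_0 = 1, b_1 = 1, b_2 = 0.

b_0 = 1, b_1 = 1, b_2 = 0.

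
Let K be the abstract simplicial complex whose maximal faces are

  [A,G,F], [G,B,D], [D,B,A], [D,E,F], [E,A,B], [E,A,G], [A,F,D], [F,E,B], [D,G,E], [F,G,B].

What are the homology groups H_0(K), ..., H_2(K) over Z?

H_0 ≅ Z,  H_1 ≅ Z/2,  H_2 = 0.

We work with the vertex ordering A < B < D < E < F < G. The simplices of K, each written with vertices in increasing order, are:

  0-simplices (6): A, B, D, E, F, G
  1-simplices (15): AB, AD, AE, AF, AG, BD, BE, BF, BG, DE, DF, DG, EF, EG, FG
  2-simplices (10): ABD, ABE, ADF, AEG, AFG, BDG, BEF, BFG, DEF, DEG

so the chain groups are C_0 ≅ Z^6, C_1 ≅ Z^15, C_2 ≅ Z^10.

Boundary ∂_1: C_1 → C_0 is given by ∂[p,q] = [q] − [p]. For instance
  ∂BE = E − B.
As a 6×15 matrix over Z this has rank 5, with invariant factors (1,1,1,1,1).

Boundary ∂_2: C_2 → C_1 sends each 2-simplex [p,q,r] to [q,r] − [p,r] + [p,q]. For instance
  ∂BEF = EF − BF + BE,
  ∂DEG = EG − DG + DE.
As a 15×10 matrix over Z this has rank 10, with invariant factors (1,1,1,1,1,1,1,1,1,2).

Now H_k = ker ∂_k / im ∂_{k+1}, so:

  H_0: rank C_0 − rank ∂_1 = 6 − 5 = 1, and the invariant factors of ∂_1 are all 1, so H_0 ≅ Z.
  H_1: rank ker ∂_1 − rank ∂_2 = (15 − 5) − 10 = 0, and ∂_2 has invariant factor 2 > 1, so H_1 ≅ Z/2.
  H_2: rank ker ∂_2 − rank ∂_3 = (10 − 10) − 0 = 0, and there is no ∂_3, so H_2 ≅ 0.

As a check, the Euler characteristic is 6 − 15 + 10 = 1, which agrees with 1 − 0 + 0 = 1.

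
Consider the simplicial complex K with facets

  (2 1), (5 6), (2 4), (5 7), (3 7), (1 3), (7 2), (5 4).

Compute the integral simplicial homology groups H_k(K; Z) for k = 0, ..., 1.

H_0 = Z,  H_1 = Z^2.

We work with the vertex ordering 1 < 2 < 3 < 4 < 5 < 6 < 7. The simplices of K, each written with vertices in increasing order, are:

  0-simplices (7): [1], [2], [3], [4], [5], [6], [7]
  1-simplices (8): [1,2], [1,3], [2,4], [2,7], [3,7], [4,5], [5,6], [5,7]

Hence C_0 ≅ Z^7, C_1 ≅ Z^8.

The boundary map ∂_1: C_1 → C_0 is given by ∂[p,q] = [q] − [p]. For instance
  ∂[1,2] = [2] − [1].
As a 7×8 matrix over Z this has rank 6, with invariant factors (1,1,1,1,1,1).

Now H_k = ker ∂_k / im ∂_{k+1}, so:

  H_0: rank C_0 − rank ∂_1 = 7 − 6 = 1, and the invariant factors of ∂_1 are all 1, so H_0 = Z.
  H_1: rank ker ∂_1 − rank ∂_2 = (8 − 6) − 0 = 2, and there is no ∂_2, so H_1 = Z^2.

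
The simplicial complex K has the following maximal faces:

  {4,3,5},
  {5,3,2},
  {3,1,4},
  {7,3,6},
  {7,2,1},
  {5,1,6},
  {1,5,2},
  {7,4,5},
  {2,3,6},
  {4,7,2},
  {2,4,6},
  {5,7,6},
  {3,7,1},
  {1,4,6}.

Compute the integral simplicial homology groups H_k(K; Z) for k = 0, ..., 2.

K has 7 vertices, 21 edges, 14 triangles.
rank ∂_0 = 0, rank ∂_1 = 6 ⇒ b_0 = 7 − 0 − 6 = 1; all invariant factors of ∂_1 are 1 so no torsion. So H_0 ≅ Z.
rank ∂_1 = 6, rank ∂_2 = 13 ⇒ b_1 = 21 − 6 − 13 = 2; all invariant factors of ∂_2 are 1 so no torsion. So H_1 ≅ Z^2.
rank ∂_2 = 13, rank ∂_3 = 0 ⇒ b_2 = 14 − 13 − 0 = 1. So H_2 ≅ Z.

H_0 ≅ Z,  H_1 ≅ Z^2,  H_2 ≅ Z.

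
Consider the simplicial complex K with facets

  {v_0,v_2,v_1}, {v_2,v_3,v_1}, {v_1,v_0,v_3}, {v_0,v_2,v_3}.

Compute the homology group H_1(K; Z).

Order the vertices as v_0 < v_1 < v_2 < v_3. Listing each simplex with vertices in this order, K has dimension 2 with simplices:

  0-simplices (4): [v_0], [v_1], [v_2], [v_3]
  1-simplices (6): [v_0,v_1], [v_0,v_2], [v_0,v_3], [v_1,v_2], [v_1,v_3], [v_2,v_3]
  2-simplices (4): [v_0,v_1,v_2], [v_0,v_1,v_3], [v_0,v_2,v_3], [v_1,v_2,v_3]

Hence C_0 ≅ Z^4, C_1 ≅ Z^6, C_2 ≅ Z^4.

Boundary ∂_1: C_1 → C_0 is given by ∂[p,q] = [q] − [p].
As a 4×6 matrix over Z this has rank 3, with invariant factors (1,1,1).

Boundary ∂_2: C_2 → C_1 sends each 2-simplex [p,q,r] to [q,r] − [p,r] + [p,q]. For instance
  ∂[v_0,v_2,v_3] = [v_2,v_3] − [v_0,v_3] + [v_0,v_2],
  ∂[v_0,v_1,v_2] = [v_1,v_2] − [v_0,v_2] + [v_0,v_1].
As a 6×4 matrix over Z this has rank 3, with invariant factors (1,1,1).

Reading off H_k = ker ∂_k / im ∂_{k+1}:

  H_1: rank ker ∂_1 − rank ∂_2 = (6 − 3) − 3 = 0, and the invariant factors of ∂_2 are all 1, so H_1 = 0.

H_1 = 0.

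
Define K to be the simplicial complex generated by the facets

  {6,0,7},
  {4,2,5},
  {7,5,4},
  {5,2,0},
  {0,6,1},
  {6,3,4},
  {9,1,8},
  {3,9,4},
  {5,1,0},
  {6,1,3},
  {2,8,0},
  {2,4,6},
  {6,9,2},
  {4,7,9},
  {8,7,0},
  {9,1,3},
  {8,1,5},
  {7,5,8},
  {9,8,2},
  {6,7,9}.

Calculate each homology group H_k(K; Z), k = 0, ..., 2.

H_0 = Z,  H_1 = Z ⊕ Z/2,  H_2 = 0.

Fix the vertex order 0 < 1 < 2 < 3 < 4 < 5 < 6 < 7 < 8 < 9 and write every simplex with vertices in increasing order. Then dim K = 2 and the simplices of K are:

  0-simplices (10): [0], [1], [2], [3], [4], [5], [6], [7], [8], [9]
  1-simplices (30): (30 of them)
  2-simplices (20): (20 of them)

Hence C_0 ≅ Z^10, C_1 ≅ Z^30, C_2 ≅ Z^20.

The boundary map ∂_1: C_1 → C_0 sends each edge [p,q] (with p < q) to q − p. For instance
  ∂[4,9] = [9] − [4].
The 10×30 boundary matrix has rank 9 and Smith normal form diag(1,1,1,1,1,1,1,1,1).

Boundary ∂_2: C_2 → C_1 acts by ∂[p,q,r] = [q,r] − [p,r] + [p,q]. For instance
  ∂[4,5,7] = [5,7] − [4,7] + [4,5],
  ∂[2,4,5] = [4,5] − [2,5] + [2,4].
The 30×20 boundary matrix has rank 20 and Smith normal form diag(1,1,1,1,1,1,1,1,1,1,1,1,1,1,1,1,1,1,1,2).

From H_k ≅ ker(∂_k) / im(∂_{k+1}) we obtain:

  H_0: rank C_0 − rank ∂_1 = 10 − 9 = 1, and the invariant factors of ∂_1 are all 1, so H_0 ≅ Z.
  H_1: rank ker ∂_1 − rank ∂_2 = (30 − 9) − 20 = 1, and ∂_2 has invariant factor 2 > 1, so H_1 ≅ Z ⊕ Z/2.
  H_2: rank ker ∂_2 − rank ∂_3 = (20 − 20) − 0 = 0, and there is no ∂_3, so H_2 ≅ 0.

As a check, the Euler characteristic is 10 − 30 + 20 = 0, which agrees with 1 − 1 + 0 = 0.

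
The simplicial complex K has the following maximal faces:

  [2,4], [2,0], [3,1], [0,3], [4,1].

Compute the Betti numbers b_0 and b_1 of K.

b_0 = 1, b_1 = 1.

Take the total order 0 < 1 < 2 < 3 < 4 on the vertex set. Then K (dimension 1) consists of the simplices:

  0-simplices (5): [0], [1], [2], [3], [4]
  1-simplices (5): [0,2], [0,3], [1,3], [1,4], [2,4]

giving chain groups C_0 ≅ Z^5, C_1 ≅ Z^5.

The boundary map ∂_1: C_1 → C_0 maps an edge to its endpoints' difference, ∂[p,q] = q − p.
This gives a 5×5 integer matrix of rank 4; reducing to Smith normal form yields diagonal entries (1,1,1,1).

Computing H_k = (kernel of ∂_k) / (image of ∂_{k+1}):

  H_0: rank C_0 − rank ∂_1 = 5 − 4 = 1, and the invariant factors of ∂_1 are all 1, so H_0 = Z.
  H_1: rank ker ∂_1 − rank ∂_2 = (5 − 4) − 0 = 1, and there is no ∂_2, so H_1 = Z.

Hence the Betti numbers are b_0 = 1, b_1 = 1.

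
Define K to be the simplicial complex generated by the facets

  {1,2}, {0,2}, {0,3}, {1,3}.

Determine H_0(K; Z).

H_0 = Z.

K has 4 vertices, 4 edges.
rank ∂_0 = 0, rank ∂_1 = 3 ⇒ b_0 = 4 − 0 − 3 = 1; all invariant factors of ∂_1 are 1 so no torsion. So H_0 ≅ Z.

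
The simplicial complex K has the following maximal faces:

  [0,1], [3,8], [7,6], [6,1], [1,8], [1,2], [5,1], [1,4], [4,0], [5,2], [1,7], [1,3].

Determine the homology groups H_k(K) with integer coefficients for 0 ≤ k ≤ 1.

Take the total order 0 < 1 < 2 < 3 < 4 < 5 < 6 < 7 < 8 on the vertex set. Then K (dimension 1) consists of the simplices:

  0-simplices (9): [0], [1], [2], [3], [4], [5], [6], [7], [8]
  1-simplices (12): [0,1], [0,4], [1,2], [1,3], [1,4], [1,5], [1,6], [1,7], [1,8], [2,5], [3,8], [6,7]

so the chain groups are C_0 ≅ Z^9, C_1 ≅ Z^12.

Boundary ∂_1: C_1 → C_0 is given by ∂[p,q] = [q] − [p].
The 9×12 boundary matrix has rank 8 and Smith normal form diag(1,1,1,1,1,1,1,1).

From H_k ≅ ker(∂_k) / im(∂_{k+1}) we obtain:

  H_0: rank C_0 − rank ∂_1 = 9 − 8 = 1, and the invariant factors of ∂_1 are all 1, so H_0 ≅ Z.
  H_1: rank ker ∂_1 − rank ∂_2 = (12 − 8) − 0 = 4, and there is no ∂_2, so H_1 ≅ Z^4.

As a check, the Euler characteristic is 9 − 12 = -3, which agrees with 1 − 4 = -3.

H_0 = Z,  H_1 = Z^4.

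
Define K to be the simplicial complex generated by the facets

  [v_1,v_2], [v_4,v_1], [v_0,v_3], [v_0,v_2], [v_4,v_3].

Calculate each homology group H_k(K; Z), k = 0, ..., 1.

H_0 = Z,  H_1 = Z.

We work with the vertex ordering v_0 < v_1 < v_2 < v_3 < v_4. The simplices of K, each written with vertices in increasing order, are:

  0-simplices (5): [v_0], [v_1], [v_2], [v_3], [v_4]
  1-simplices (5): [v_0,v_2], [v_0,v_3], [v_1,v_2], [v_1,v_4], [v_3,v_4]

Hence C_0 ≅ Z^5, C_1 ≅ Z^5.

∂_1: C_1 → C_0 is given by ∂[p,q] = [q] − [p].
The resulting 5×5 matrix has rank 4, and its Smith normal form has invariant factors (1,1,1,1).

Reading off H_k = ker ∂_k / im ∂_{k+1}:

  H_0: rank C_0 − rank ∂_1 = 5 − 4 = 1, and the invariant factors of ∂_1 are all 1, so H_0 ≅ Z.
  H_1: rank ker ∂_1 − rank ∂_2 = (5 − 4) − 0 = 1, and there is no ∂_2, so H_1 ≅ Z.

(K is a triangulation of the circle S^1.)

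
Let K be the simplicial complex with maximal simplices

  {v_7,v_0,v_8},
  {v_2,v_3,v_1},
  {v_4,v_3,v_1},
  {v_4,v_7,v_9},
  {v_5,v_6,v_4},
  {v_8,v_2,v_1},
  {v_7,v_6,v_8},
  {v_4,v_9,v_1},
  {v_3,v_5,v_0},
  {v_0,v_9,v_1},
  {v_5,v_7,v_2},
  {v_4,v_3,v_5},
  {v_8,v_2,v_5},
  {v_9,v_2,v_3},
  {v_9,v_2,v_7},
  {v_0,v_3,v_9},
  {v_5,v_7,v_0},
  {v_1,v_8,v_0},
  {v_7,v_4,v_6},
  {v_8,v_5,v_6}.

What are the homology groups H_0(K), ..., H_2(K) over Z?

Order the vertices as v_0 < v_1 < v_2 < v_3 < v_4 < v_5 < v_6 < v_7 < v_8 < v_9. Listing each simplex with vertices in this order, K has dimension 2 with simplices:

  0-simplices (10): [v_0], [v_1], [v_2], [v_3], [v_4], [v_5], [v_6], [v_7], [v_8], [v_9]
  1-simplices (30): (30 of them)
  2-simplices (20): (20 of them)

so the chain groups are C_0 ≅ Z^10, C_1 ≅ Z^30, C_2 ≅ Z^20.

Boundary ∂_1: C_1 → C_0 sends each edge [p,q] (with p < q) to q − p. For instance
  ∂[v_2,v_9] = [v_9] − [v_2].
The 10×30 boundary matrix has rank 9 and Smith normal form diag(1,1,1,1,1,1,1,1,1).

∂_2: C_2 → C_1 acts by ∂[p,q,r] = [q,r] − [p,r] + [p,q]. For instance
  ∂[v_2,v_5,v_7] = [v_5,v_7] − [v_2,v_7] + [v_2,v_5],
  ∂[v_1,v_3,v_4] = [v_3,v_4] − [v_1,v_4] + [v_1,v_3].
The 30×20 boundary matrix has rank 20 and Smith normal form diag(1,1,1,1,1,1,1,1,1,1,1,1,1,1,1,1,1,1,1,2).

From H_k ≅ ker(∂_k) / im(∂_{k+1}) we obtain:

  H_0: rank C_0 − rank ∂_1 = 10 − 9 = 1, and the invariant factors of ∂_1 are all 1, so H_0 = Z.
  H_1: rank ker ∂_1 − rank ∂_2 = (30 − 9) − 20 = 1, and ∂_2 has invariant factor 2 > 1, so H_1 = Z ⊕ Z_2.
  H_2: rank ker ∂_2 − rank ∂_3 = (20 − 20) − 0 = 0, and there is no ∂_3, so H_2 = 0.

H_0 ≅ Z,  H_1 ≅ Z ⊕ Z_2,  H_2 = 0.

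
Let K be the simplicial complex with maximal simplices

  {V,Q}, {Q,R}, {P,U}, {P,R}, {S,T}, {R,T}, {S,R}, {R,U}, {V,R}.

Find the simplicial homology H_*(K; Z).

H_0 ≅ Z,  H_1 ≅ Z^3.

Order the vertices as P < Q < R < S < T < U < V. Listing each simplex with vertices in this order, K has dimension 1 with simplices:

  0-simplices (7): P, Q, R, S, T, U, V
  1-simplices (9): PR, PU, QR, QV, RS, RT, RU, RV, ST

giving chain groups C_0 ≅ Z^7, C_1 ≅ Z^9.

The boundary map ∂_1: C_1 → C_0 maps an edge to its endpoints' difference, ∂[p,q] = q − p. For instance
  ∂PR = R − P.
The 7×9 boundary matrix has rank 6 and Smith normal form diag(1,1,1,1,1,1).

From H_k ≅ ker(∂_k) / im(∂_{k+1}) we obtain:

  H_0: rank C_0 − rank ∂_1 = 7 − 6 = 1, and the invariant factors of ∂_1 are all 1, so H_0 = Z.
  H_1: rank ker ∂_1 − rank ∂_2 = (9 − 6) − 0 = 3, and there is no ∂_2, so H_1 = Z^3.

As a check, the Euler characteristic is 7 − 9 = -2, which agrees with 1 − 3 = -2.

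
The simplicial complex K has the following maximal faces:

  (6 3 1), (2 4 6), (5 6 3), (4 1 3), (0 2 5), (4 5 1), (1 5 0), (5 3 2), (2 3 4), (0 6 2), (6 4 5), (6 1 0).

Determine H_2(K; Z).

Fix the vertex order 0 < 1 < 2 < 3 < 4 < 5 < 6 and write every simplex with vertices in increasing order. Then dim K = 2 and the simplices of K are:

  0-simplices (7): [0], [1], [2], [3], [4], [5], [6]
  1-simplices (18): [0,1], [0,2], [0,5], [0,6], [1,3], [1,4], [1,5], [1,6], [2,3], [2,4], [2,5], [2,6], [3,4], [3,5], [3,6], [4,5], [4,6], [5,6]
  2-simplices (12): [0,1,5], [0,1,6], [0,2,5], [0,2,6], [1,3,4], [1,3,6], [1,4,5], [2,3,4], [2,3,5], [2,4,6], [3,5,6], [4,5,6]

Hence C_0 ≅ Z^7, C_1 ≅ Z^18, C_2 ≅ Z^12.

Boundary ∂_1: C_1 → C_0 sends each edge [p,q] (with p < q) to q − p. For instance
  ∂[5,6] = [6] − [5].
The resulting 7×18 matrix has rank 6, and its Smith normal form has invariant factors (1,1,1,1,1,1).

∂_2: C_2 → C_1 acts by ∂[p,q,r] = [q,r] − [p,r] + [p,q]. For instance
  ∂[0,2,6] = [2,6] − [0,6] + [0,2],
  ∂[1,3,4] = [3,4] − [1,4] + [1,3].
The resulting 18×12 matrix has rank 12, and its Smith normal form has invariant factors (1,1,1,1,1,1,1,1,1,1,1,2).

From H_k ≅ ker(∂_k) / im(∂_{k+1}) we obtain:

  H_2: rank ker ∂_2 − rank ∂_3 = (12 − 12) − 0 = 0, and there is no ∂_3, so H_2 ≅ 0.

H_2 = 0.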